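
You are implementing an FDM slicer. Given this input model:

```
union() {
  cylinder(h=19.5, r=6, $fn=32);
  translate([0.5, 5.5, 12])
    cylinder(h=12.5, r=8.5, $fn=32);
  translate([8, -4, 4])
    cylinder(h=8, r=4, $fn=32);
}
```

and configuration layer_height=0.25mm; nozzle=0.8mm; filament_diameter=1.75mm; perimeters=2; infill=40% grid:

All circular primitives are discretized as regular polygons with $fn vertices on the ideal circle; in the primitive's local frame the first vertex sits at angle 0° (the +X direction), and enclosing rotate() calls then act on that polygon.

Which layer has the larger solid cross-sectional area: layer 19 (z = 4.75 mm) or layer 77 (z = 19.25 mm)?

layer 77 (z = 19.25 mm)

Layer 19 (z = 4.75): the r=6 cylinder gives a regular 32-gon of circumradius 6 (constant along its height) (area = (32/2)·6.000²·sin(360°/32) = 112.37 mm²); the cylinder at (0.5, 5.5) is absent (z outside [12, 24.5]); the r=4 cylinder at (8, -4) gives a regular 32-gon of circumradius 4 (constant along its height) (area = (32/2)·4.000²·sin(360°/32) = 49.94 mm²); Taking the union: the regions partially overlap — summed areas 162.32 mm² minus the doubly-counted overlap 2.97 mm² gives 159.35 mm² — area = 159.35 mm². So its area = 159.35 mm². Layer 77 (z = 19.25): the r=6 cylinder gives a regular 32-gon of circumradius 6 (constant along its height) (area = (32/2)·6.000²·sin(360°/32) = 112.37 mm²); the r=8.5 cylinder at (0.5, 5.5) contributes a regular 32-gon of circumradius 8.5 (area = (32/2)·8.500²·sin(360°/32) = 225.52 mm²); the cylinder at (8, -4) is absent (z outside [4, 12]); Taking the union: the regions partially overlap — summed areas 337.90 mm² minus the doubly-counted overlap 82.27 mm² gives 255.63 mm² — area = 255.63 mm². So its area = 255.63 mm². Layer 77 is larger (255.63 vs 159.35 mm²).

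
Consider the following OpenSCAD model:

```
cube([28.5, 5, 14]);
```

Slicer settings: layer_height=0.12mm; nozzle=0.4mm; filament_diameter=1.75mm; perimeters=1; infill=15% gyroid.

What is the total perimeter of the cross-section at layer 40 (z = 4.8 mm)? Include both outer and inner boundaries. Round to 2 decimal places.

67.00 mm

At z = 4.8 mm: the cube is present — its section is the full 28.5×5 rectangle (perimeter 67.00 mm). Overall, the cross-section is a single solid region. Total boundary length (outer) = 67.00 mm.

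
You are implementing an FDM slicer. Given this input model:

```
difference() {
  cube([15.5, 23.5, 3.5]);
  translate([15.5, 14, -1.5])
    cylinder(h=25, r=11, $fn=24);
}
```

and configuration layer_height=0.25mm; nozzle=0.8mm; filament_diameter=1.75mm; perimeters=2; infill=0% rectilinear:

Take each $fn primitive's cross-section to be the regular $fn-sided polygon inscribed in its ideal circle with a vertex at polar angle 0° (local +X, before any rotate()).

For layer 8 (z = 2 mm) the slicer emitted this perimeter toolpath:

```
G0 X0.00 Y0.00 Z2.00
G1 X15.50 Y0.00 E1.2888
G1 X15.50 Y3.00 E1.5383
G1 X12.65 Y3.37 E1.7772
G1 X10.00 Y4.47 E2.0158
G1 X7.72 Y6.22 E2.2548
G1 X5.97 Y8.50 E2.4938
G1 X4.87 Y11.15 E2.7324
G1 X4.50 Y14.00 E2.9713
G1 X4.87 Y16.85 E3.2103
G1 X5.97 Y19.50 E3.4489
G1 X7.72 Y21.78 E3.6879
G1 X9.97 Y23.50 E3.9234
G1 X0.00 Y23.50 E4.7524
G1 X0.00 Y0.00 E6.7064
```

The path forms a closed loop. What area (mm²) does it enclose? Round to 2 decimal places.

Apply the shoelace formula to the sequence of (X, Y) vertices; enclosed area = 181.53 mm².

181.53 mm²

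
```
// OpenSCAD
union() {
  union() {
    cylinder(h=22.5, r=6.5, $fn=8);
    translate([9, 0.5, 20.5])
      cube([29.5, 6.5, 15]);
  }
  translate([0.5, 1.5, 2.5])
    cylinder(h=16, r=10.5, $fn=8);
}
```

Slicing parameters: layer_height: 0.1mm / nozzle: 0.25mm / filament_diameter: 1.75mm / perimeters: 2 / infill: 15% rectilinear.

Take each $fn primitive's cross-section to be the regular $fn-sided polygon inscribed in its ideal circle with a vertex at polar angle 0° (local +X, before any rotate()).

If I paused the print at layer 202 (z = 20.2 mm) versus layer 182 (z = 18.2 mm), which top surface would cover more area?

layer 182 (z = 18.2 mm)

Layer 202 (z = 20.2): the r=6.5 cylinder gives a regular 8-gon of circumradius 6.5 (constant along its height) (area = (8/2)·6.500²·sin(360°/8) = 119.50 mm²); the cube at (9, 0.5) does not reach this height (z outside [20.5, 35.5]); Combining (union): only the r=6.5 cylinder is present, so the union is just that shape — area = 119.50 mm²; the cylinder at (0.5, 1.5) is absent (z outside [2.5, 18.5]); Taking the union: only that combined region is present, so the union is just that shape — area = 119.50 mm². So its area = 119.50 mm². Layer 182 (z = 18.2): the r=6.5 cylinder contributes a regular 8-gon of circumradius 6.5 (area = (8/2)·6.500²·sin(360°/8) = 119.50 mm²); the cube at (9, 0.5) is absent (z outside [20.5, 35.5]); Merging all regions: only the r=6.5 cylinder is present, so the union is just that shape — area = 119.50 mm²; the cylinder at (0.5, 1.5): section is a regular 8-gon, circumradius r=10.5 (area = (8/2)·10.500²·sin(360°/8) = 311.83 mm²); Taking the union: that combined region lies entirely inside the r=10.5 cylinder at (0.5, 1.5), so the union is just the r=10.5 cylinder at (0.5, 1.5) — area = 311.83 mm². So its area = 311.83 mm². Layer 182 is larger (311.83 vs 119.50 mm²).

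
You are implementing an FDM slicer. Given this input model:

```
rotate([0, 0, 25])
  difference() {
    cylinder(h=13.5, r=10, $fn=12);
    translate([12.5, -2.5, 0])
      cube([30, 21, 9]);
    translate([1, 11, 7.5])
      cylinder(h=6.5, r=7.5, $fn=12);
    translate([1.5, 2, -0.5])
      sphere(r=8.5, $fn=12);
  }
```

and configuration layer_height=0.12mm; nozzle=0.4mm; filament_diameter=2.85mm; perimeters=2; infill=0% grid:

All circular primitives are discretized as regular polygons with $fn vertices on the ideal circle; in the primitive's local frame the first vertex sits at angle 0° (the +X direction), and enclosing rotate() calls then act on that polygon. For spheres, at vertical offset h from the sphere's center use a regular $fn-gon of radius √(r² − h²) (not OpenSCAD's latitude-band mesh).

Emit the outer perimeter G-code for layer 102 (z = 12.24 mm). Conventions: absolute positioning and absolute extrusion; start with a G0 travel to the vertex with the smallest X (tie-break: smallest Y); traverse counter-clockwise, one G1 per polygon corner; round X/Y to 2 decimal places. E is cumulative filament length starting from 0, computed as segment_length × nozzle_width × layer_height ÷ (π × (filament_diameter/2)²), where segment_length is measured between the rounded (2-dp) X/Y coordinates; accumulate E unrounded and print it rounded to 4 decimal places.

G0 X-9.96 Y0.87 Z12.24
G1 X-9.06 Y-4.23 E0.0390
G1 X-5.74 Y-8.19 E0.0778
G1 X-0.87 Y-9.96 E0.1168
G1 X4.23 Y-9.06 E0.1558
G1 X8.19 Y-5.74 E0.1947
G1 X9.96 Y-0.87 E0.2337
G1 X9.06 Y4.23 E0.2726
G1 X5.74 Y8.19 E0.3115
G1 X3.47 Y9.02 E0.3297
G1 X2.40 Y6.09 E0.3532
G1 X-0.57 Y3.59 E0.3824
G1 X-4.40 Y2.92 E0.4116
G1 X-8.04 Y4.25 E0.4408
G1 X-8.52 Y4.82 E0.4464
G1 X-9.96 Y0.87 E0.4780

At z = 12.24 mm: the r=10 cylinder gives a regular 12-gon of circumradius 10 (constant along its height); the cube at (12.5, -2.5) is absent (z outside [0, 9]); the r=7.5 cylinder at (1, 11) gives a regular 12-gon of circumradius 7.5 (constant along its height); the sphere at (1.5, 2) does not reach this height (|z−center|=12.740 > r=8.5); Subtracting the remaining from the first: starting from the r=10 cylinder, the r=7.5 cylinder at (1, 11) partially overlaps it — only the 54.06 mm² overlap (of its 168.75 mm²) is removed, clipping the outline — 1 connected region; (rotated 25° about Z; rotation is an isometry so areas/perimeters/island counts are preserved). The outline is a single polygon with 15 vertices. Extrusion per mm of travel: 0.4 × 0.12 / (π × 1.425²) = 0.007524. Accumulating E over each segment gives final E = 0.4780.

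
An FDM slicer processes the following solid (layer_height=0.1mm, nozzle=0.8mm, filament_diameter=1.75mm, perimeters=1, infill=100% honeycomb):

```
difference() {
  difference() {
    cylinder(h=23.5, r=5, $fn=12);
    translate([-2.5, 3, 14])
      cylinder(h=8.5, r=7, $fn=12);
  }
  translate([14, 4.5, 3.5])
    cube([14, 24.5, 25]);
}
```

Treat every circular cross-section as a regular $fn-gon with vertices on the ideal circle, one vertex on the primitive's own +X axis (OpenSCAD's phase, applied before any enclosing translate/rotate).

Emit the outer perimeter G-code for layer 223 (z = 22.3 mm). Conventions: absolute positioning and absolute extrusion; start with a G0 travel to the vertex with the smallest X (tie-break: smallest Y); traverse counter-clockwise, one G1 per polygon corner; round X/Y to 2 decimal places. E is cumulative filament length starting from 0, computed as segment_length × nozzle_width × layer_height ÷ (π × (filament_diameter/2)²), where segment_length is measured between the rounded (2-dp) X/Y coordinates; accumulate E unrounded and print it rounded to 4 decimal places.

At z = 22.3 mm: the r=5 cylinder contributes a regular 12-gon of circumradius 5; the cylinder at (-2.5, 3): section is a regular 12-gon, circumradius r=7; Taking the first minus the rest: starting from the r=5 cylinder, the r=7 cylinder at (-2.5, 3) partially overlaps it — only the 59.88 mm² overlap (of its 147.00 mm²) is removed, clipping the outline — 1 connected region; the cube at (14, 4.5) (footprint 14×24.5) is included at this height; Taking the first minus the rest: starting from the result so far, the 14×24.5 cube at (14, 4.5) misses the remaining region (no effect) — 1 connected region. The outline is a single polygon with 10 vertices. Extrusion per mm of travel: 0.8 × 0.1 / (π × 0.875²) = 0.033260. Accumulating E over each segment gives final E = 0.8065.

G0 X-2.95 Y-3.88 Z22.30
G1 X-2.50 Y-4.33 E0.0212
G1 X0.00 Y-5.00 E0.1073
G1 X2.50 Y-4.33 E0.1933
G1 X4.33 Y-2.50 E0.2794
G1 X5.00 Y0.00 E0.3655
G1 X4.35 Y2.43 E0.4492
G1 X3.56 Y-0.50 E0.5501
G1 X1.00 Y-3.06 E0.6705
G1 X-2.50 Y-4.00 E0.7910
G1 X-2.95 Y-3.88 E0.8065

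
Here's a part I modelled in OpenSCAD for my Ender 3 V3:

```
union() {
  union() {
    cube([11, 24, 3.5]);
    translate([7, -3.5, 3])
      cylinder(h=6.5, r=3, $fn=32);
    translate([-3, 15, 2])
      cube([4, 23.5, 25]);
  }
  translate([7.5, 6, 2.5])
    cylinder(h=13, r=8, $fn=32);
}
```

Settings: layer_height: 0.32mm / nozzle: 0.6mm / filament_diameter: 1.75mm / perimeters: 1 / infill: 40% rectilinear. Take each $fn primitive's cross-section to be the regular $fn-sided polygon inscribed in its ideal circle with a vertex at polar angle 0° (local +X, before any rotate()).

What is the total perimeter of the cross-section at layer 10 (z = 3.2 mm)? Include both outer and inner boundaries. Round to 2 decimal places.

119.19 mm

At z = 3.2 mm: the cube (footprint 11×24) is included at this height (perimeter 70.00 mm); the r=3 cylinder at (7, -3.5) gives a regular 32-gon of circumradius 3 (constant along its height) (perimeter = 2·32·3.000·sin(180°/32) = 18.82 mm); the cube at (-3, 15) is present — its section is the full 4×23.5 rectangle (perimeter 55.00 mm); Combining (union): the regions partially overlap (shared area 9.00 mm²), so the edge portions inside another operand are dropped and the merged outline is re-measured after clipping — boundary = 123.82 mm; the r=8 cylinder at (7.5, 6) contributes a regular 32-gon of circumradius 8 (perimeter = 2·32·8.000·sin(180°/32) = 50.18 mm); Combining (union): the regions partially overlap (shared area 143.71 mm²), so the edge portions inside another operand are dropped and the merged outline is re-measured after clipping — boundary = 119.19 mm. Overall, the cross-section is a single solid region. Total boundary length (outer) = 119.19 mm.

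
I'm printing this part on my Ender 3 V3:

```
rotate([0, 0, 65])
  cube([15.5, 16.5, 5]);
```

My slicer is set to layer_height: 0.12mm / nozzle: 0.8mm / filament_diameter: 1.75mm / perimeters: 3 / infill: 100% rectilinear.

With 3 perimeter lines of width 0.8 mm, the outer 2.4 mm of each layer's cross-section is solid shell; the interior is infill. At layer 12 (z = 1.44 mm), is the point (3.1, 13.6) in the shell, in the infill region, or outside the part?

shell

At z = 1.44 mm: the cube (footprint 15.5×16.5) is included at this height; (rotated 65° about Z; rotation is an isometry so areas/perimeters/island counts are preserved). Overall, the cross-section is a single solid region. Undo the 65° rotation: the query point maps to (13.636, 2.938) in the un-rotated model frame. The nearest boundary edge runs (15.50, 0.00)→(15.50, 16.50); distance from the point to it = 1.86 mm. The point is inside the cross-section, 1.86 mm from the nearest boundary — within the 2.4 mm shell band (3 × 0.8).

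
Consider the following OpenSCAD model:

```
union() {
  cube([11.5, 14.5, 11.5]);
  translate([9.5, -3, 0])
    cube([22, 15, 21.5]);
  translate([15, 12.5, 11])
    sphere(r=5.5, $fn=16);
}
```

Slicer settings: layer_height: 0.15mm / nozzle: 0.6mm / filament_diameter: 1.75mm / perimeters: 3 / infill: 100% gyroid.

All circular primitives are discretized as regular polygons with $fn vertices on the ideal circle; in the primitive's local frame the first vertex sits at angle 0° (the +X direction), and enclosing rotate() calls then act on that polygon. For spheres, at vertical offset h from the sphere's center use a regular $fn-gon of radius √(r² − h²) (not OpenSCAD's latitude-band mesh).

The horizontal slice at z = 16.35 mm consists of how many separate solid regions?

At z = 16.35 mm: the cube is not intersected at this z (z outside [0, 11.5]); the 22×15 cube at (9.5, -3) contributes its full rectangle; the r=5.5 sphere at (15, 12.5) contributes a regular 16-gon of circumradius √(5.5²−5.35²) = 1.276; Merging all regions: the regions partially overlap (shared area 1.27 mm²), so overlapping operands fuse into one piece — 1 connected region. The result has 1 disconnected region.

1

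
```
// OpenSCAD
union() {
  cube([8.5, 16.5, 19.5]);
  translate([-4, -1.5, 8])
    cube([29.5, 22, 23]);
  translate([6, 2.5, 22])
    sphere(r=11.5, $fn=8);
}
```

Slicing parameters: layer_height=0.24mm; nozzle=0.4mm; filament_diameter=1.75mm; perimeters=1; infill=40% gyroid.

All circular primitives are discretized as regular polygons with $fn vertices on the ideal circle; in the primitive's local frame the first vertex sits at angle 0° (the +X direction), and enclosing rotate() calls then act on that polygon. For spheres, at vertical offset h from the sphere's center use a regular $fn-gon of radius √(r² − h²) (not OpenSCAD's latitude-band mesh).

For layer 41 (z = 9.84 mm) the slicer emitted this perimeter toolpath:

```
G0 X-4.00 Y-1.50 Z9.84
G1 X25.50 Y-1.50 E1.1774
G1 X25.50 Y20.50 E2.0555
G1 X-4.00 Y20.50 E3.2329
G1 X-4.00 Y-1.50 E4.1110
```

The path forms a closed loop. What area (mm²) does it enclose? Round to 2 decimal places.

Apply the shoelace formula to the sequence of (X, Y) vertices; enclosed area = 649.00 mm².

649.00 mm²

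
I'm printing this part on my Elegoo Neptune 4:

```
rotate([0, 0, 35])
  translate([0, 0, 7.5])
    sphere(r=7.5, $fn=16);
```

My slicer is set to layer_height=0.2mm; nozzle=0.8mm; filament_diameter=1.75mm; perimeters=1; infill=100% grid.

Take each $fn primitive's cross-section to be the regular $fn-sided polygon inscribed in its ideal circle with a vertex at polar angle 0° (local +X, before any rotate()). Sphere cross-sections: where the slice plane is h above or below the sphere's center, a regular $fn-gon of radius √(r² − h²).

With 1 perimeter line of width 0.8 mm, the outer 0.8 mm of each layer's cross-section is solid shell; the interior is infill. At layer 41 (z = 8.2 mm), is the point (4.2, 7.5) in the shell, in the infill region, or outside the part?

outside

At z = 8.2 mm: the r=7.5 sphere slices to a regular 16-gon of circumradius 7.467 (√(r²−h²) with h=0.7 from center); (whole slice rotated 35° about Z — lengths, areas and connectivity unchanged). Overall, the cross-section is a single solid region. Undo the 35° rotation: the query point maps to (7.742, 3.735) in the un-rotated model frame. The nearest boundary edge runs (6.90, 2.86)→(5.28, 5.28); distance from the point to it = 1.19 mm. The point is not inside any of the regions above, so it lies outside the cross-section (1.19 mm from the nearest boundary).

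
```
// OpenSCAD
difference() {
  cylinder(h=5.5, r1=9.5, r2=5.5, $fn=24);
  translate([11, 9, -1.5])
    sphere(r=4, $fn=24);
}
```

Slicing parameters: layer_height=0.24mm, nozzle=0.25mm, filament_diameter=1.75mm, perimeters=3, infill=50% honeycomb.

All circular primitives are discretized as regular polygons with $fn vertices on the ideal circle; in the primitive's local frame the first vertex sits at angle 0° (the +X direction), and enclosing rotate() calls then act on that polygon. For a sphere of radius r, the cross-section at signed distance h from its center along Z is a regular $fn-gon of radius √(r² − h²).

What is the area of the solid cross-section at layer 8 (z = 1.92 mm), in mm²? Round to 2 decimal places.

203.96 mm²

At z = 1.92 mm: the cone contributes a regular 24-gon of circumradius 8.104 (interpolated between r1=9.5 and r2=5.5 at t=0.349) (area = (24/2)·8.104²·sin(360°/24) = 203.96 mm²); the sphere at (11, 9): section is a regular 24-gon, circumradius = √(r²−h²) = √(4²−3.42²) = 2.075 (area = (24/2)·2.075²·sin(360°/24) = 13.37 mm²); Subtracting the remaining from the first: starting from the cone (203.96 mm²), the r=4 sphere at (11, 9) misses the remaining region (no effect) — area = 203.96 mm². Overall, the cross-section is a single solid region. Net area = 203.96 mm².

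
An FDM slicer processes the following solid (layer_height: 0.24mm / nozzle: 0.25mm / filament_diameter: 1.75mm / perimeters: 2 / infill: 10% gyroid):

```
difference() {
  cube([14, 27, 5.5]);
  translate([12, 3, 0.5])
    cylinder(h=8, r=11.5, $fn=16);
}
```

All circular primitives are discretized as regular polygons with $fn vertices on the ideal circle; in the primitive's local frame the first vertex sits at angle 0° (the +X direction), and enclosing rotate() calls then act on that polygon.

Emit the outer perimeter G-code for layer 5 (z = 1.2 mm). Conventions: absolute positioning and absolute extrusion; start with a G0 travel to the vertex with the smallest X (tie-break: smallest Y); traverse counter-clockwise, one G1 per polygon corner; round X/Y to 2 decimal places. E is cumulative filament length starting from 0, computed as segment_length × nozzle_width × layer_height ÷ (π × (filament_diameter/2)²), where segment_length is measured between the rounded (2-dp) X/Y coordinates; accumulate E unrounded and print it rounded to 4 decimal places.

At z = 1.2 mm: the cube (footprint 14×27) is included at this height; the r=11.5 cylinder at (12, 3) gives a regular 16-gon of circumradius 11.5 (constant along its height); After the difference (first − rest): starting from the 14×27 cube, the r=11.5 cylinder at (12, 3) partially overlaps it — only the 163.43 mm² overlap (of its 404.88 mm²) is removed, clipping the outline — 1 connected region. The outline is a single polygon with 10 vertices. Extrusion per mm of travel: 0.25 × 0.24 / (π × 0.875²) = 0.024945. Accumulating E over each segment gives final E = 1.9468.

G0 X0.00 Y0.00 Z1.20
G1 X1.10 Y0.00 E0.0274
G1 X0.50 Y3.00 E0.1038
G1 X1.38 Y7.40 E0.2157
G1 X3.87 Y11.13 E0.3276
G1 X7.60 Y13.62 E0.4394
G1 X12.00 Y14.50 E0.5514
G1 X14.00 Y14.10 E0.6022
G1 X14.00 Y27.00 E0.9240
G1 X0.00 Y27.00 E1.2733
G1 X0.00 Y0.00 E1.9468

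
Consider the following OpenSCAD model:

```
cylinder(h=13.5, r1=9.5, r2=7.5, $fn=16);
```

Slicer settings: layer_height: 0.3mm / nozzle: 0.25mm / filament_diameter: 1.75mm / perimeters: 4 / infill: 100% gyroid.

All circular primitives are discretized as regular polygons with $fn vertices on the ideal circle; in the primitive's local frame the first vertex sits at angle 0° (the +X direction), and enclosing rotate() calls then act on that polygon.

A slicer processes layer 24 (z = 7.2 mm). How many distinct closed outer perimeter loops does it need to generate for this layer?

1

At z = 7.2 mm: the cone: at t=0.533 of its height the radius interpolates to r₁+(r₂−r₁)t = 8.433, giving a regular 16-gon of that circumradius. The result has 1 disconnected region.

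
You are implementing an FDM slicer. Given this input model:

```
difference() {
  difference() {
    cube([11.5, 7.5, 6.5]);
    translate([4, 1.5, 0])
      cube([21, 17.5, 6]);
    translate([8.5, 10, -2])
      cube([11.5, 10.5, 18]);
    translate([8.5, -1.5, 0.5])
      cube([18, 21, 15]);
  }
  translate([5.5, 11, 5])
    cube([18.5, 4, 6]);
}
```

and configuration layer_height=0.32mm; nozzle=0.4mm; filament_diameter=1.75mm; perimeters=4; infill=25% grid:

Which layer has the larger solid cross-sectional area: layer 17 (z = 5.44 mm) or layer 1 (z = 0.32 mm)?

layer 1 (z = 0.32 mm)

Layer 17 (z = 5.44): the 11.5×7.5 cube contributes its full rectangle (area 86.25 mm²); the 21×17.5 cube at (4, 1.5) contributes its full rectangle (area 367.50 mm²); the 11.5×10.5 cube at (8.5, 10) contributes its full rectangle (area 120.75 mm²); the 18×21 cube at (8.5, -1.5) contributes its full rectangle (area 378.00 mm²); Subtracting the remaining from the first: starting from the 11.5×7.5 cube (86.25 mm²), the 21×17.5 cube at (4, 1.5) partially overlaps it — only the 45.00 mm² overlap (of its 367.50 mm²) is removed, clipping the outline; the 11.5×10.5 cube at (8.5, 10) misses the remaining region (no effect); the 18×21 cube at (8.5, -1.5) partially overlaps it — only the 4.50 mm² overlap (of its 378.00 mm²) is removed, clipping the outline — area = 36.75 mm²; the cube at (5.5, 11) (footprint 18.5×4) is included at this height (area 74.00 mm²); Subtracting the remaining from the first: starting from that combined region (36.75 mm²), the 18.5×4 cube at (5.5, 11) misses the remaining region (no effect) — area = 36.75 mm². So its area = 36.75 mm². Layer 1 (z = 0.32): the cube (footprint 11.5×7.5) is included at this height (area 86.25 mm²); the 21×17.5 cube at (4, 1.5) contributes its full rectangle (area 367.50 mm²); the cube at (8.5, 10) (footprint 11.5×10.5) is included at this height (area 120.75 mm²); the cube at (8.5, -1.5) does not reach this height (z outside [0.5, 15.5]); Subtracting the remaining from the first: starting from the 11.5×7.5 cube (86.25 mm²), the 21×17.5 cube at (4, 1.5) partially overlaps it — only the 45.00 mm² overlap (of its 367.50 mm²) is removed, clipping the outline; the 11.5×10.5 cube at (8.5, 10) misses the remaining region (no effect) — area = 41.25 mm²; the cube at (5.5, 11) is absent (z outside [5, 11]); Subtracting the remaining from the first: none of the subtracted shapes is present at this height, so the result so far is unchanged — area = 41.25 mm². So its area = 41.25 mm². Layer 1 is larger (41.25 vs 36.75 mm²).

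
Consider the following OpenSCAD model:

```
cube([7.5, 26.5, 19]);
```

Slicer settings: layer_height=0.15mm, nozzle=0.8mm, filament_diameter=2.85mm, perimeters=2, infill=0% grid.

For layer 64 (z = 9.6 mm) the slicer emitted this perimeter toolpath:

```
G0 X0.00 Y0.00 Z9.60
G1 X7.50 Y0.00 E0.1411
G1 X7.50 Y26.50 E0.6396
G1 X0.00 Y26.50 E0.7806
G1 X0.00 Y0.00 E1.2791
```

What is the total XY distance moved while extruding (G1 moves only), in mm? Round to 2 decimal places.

68.00 mm

Sum the Euclidean lengths of each G1 segment: total = 68.00 mm.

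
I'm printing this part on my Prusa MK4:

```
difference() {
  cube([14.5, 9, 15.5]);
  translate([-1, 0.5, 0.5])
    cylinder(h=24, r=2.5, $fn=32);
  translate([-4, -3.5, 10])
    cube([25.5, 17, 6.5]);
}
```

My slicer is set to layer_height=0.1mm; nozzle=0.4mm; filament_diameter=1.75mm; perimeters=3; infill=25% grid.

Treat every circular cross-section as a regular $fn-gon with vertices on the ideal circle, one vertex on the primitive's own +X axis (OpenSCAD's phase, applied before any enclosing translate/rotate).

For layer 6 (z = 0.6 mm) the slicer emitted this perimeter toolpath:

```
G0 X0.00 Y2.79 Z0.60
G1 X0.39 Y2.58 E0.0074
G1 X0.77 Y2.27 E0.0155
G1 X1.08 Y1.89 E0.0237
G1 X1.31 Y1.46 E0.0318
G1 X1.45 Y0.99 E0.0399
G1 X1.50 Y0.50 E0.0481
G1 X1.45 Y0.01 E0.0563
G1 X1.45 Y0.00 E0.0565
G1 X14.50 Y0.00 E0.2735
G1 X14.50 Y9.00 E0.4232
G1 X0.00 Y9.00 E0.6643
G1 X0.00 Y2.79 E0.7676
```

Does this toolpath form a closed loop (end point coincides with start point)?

yes

Start point (G0): (0.00, 2.79). End point (last G1): the path returns to the start — closed.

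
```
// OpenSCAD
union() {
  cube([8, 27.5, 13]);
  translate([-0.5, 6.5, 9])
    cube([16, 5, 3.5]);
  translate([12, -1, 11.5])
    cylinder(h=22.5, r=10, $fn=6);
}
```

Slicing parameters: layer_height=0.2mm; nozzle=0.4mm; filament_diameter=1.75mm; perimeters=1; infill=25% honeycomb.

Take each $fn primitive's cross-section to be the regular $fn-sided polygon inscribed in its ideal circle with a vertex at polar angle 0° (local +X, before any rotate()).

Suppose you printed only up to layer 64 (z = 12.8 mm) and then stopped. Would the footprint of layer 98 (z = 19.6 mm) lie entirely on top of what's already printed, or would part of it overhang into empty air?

Compare the two slices. At z = 12.8: the cube (footprint 8×27.5) is included at this height (area 220.00 mm²); the cube at (-0.5, 6.5) is absent (z outside [9, 12.5]); the r=10 cylinder at (12, -1) contributes a regular 6-gon of circumradius 10 (area = (6/2)·10.000²·sin(360°/6) = 259.81 mm²); Merging all regions: the regions partially overlap — summed areas 479.81 mm² minus the doubly-counted overlap 24.60 mm² gives 455.21 mm² — area = 455.21 mm². At z = 19.6: the cube is absent (z outside [0, 13]); the cube at (-0.5, 6.5) does not reach this height (z outside [9, 12.5]); the cylinder at (12, -1): section is a regular 6-gon, circumradius r=10 (area = (6/2)·10.000²·sin(360°/6) = 259.81 mm²); Merging all regions: only the r=10 cylinder at (12, -1) is present, so the union is just that shape — area = 259.81 mm². Checking containment: the cross-section at z = 19.6 is a subset of the cross-section at z = 12.8.

entirely on top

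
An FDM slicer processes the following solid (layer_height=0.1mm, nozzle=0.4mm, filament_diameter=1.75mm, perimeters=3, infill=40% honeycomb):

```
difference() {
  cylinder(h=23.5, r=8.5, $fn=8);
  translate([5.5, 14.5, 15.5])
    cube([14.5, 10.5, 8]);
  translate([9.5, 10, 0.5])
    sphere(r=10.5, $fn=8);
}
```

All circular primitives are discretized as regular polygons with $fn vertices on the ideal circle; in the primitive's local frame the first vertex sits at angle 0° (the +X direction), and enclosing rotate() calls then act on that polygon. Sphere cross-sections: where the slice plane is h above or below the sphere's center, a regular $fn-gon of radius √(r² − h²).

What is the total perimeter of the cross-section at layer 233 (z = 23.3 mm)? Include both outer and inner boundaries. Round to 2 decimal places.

52.04 mm

At z = 23.3 mm: the cylinder: section is a regular 8-gon, circumradius r=8.5 (perimeter = 2·8·8.500·sin(180°/8) = 52.04 mm); the cube at (5.5, 14.5) (footprint 14.5×10.5) is included at this height (perimeter 50.00 mm); the sphere at (9.5, 10) is not intersected at this z (|z−center|=22.800 > r=10.5); After the difference (first − rest): starting from the r=8.5 cylinder, the 14.5×10.5 cube at (5.5, 14.5) misses the remaining region (no effect) — boundary = 52.04 mm. Overall, the cross-section is a single solid region. Total boundary length (outer) = 52.04 mm.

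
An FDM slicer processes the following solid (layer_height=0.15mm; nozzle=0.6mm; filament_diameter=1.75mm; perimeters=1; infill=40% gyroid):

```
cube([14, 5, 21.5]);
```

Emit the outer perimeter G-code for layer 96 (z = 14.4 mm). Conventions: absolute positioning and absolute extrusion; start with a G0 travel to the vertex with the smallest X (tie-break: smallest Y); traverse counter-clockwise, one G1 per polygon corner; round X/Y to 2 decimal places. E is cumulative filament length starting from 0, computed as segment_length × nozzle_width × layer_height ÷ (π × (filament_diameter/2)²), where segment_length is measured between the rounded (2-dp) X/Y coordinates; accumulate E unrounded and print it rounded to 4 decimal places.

G0 X0.00 Y0.00 Z14.40
G1 X14.00 Y0.00 E0.5238
G1 X14.00 Y5.00 E0.7109
G1 X0.00 Y5.00 E1.2348
G1 X0.00 Y0.00 E1.4219

At z = 14.4 mm: the cube is present — its section is the full 14×5 rectangle. The outline is a single polygon with 4 vertices. Extrusion per mm of travel: 0.6 × 0.15 / (π × 0.875²) = 0.037418. Accumulating E over each segment gives final E = 1.4219.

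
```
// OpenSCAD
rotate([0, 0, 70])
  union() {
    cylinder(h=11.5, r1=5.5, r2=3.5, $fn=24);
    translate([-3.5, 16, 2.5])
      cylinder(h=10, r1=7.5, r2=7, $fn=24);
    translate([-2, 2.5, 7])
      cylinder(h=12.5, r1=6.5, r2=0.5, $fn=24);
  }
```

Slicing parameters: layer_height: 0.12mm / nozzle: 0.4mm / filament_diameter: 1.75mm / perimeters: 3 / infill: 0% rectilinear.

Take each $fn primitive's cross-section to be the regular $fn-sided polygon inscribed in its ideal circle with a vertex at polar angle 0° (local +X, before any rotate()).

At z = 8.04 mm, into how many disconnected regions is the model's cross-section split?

At z = 8.04 mm: the cone (r1=5.5→r2=3.5) has section circumradius 4.102 here — a regular 24-gon; the cone at (-3.5, 16) (r1=7.5→r2=7) has section circumradius 7.223 here — a regular 24-gon; the cone at (-2, 2.5) contributes a regular 24-gon of circumradius 6.001 (interpolated between r1=6.5 and r2=0.5 at t=0.083); Merging all regions: the regions partially overlap (shared area 44.41 mm²), so overlapping operands fuse into one piece — 2 connected regions; (whole slice rotated 70° about Z — lengths, areas and connectivity unchanged). The result has 2 disconnected regions.

2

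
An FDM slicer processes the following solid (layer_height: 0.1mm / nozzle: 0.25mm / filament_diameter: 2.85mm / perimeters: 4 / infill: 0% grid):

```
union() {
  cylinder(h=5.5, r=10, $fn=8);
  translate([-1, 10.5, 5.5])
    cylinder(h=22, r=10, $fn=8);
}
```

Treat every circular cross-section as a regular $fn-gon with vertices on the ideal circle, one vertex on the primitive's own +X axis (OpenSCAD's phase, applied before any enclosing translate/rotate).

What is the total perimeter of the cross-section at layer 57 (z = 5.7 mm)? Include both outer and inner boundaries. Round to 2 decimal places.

At z = 5.7 mm: the cylinder is not intersected at this z (z outside [0, 5.5]); the cylinder at (-1, 10.5): section is a regular 8-gon, circumradius r=10 (perimeter = 2·8·10.000·sin(180°/8) = 61.23 mm); Merging all regions: only the r=10 cylinder at (-1, 10.5) is present, so the union is just that shape — boundary = 61.23 mm. Overall, the cross-section is a single solid region. Total boundary length (outer) = 61.23 mm.

61.23 mm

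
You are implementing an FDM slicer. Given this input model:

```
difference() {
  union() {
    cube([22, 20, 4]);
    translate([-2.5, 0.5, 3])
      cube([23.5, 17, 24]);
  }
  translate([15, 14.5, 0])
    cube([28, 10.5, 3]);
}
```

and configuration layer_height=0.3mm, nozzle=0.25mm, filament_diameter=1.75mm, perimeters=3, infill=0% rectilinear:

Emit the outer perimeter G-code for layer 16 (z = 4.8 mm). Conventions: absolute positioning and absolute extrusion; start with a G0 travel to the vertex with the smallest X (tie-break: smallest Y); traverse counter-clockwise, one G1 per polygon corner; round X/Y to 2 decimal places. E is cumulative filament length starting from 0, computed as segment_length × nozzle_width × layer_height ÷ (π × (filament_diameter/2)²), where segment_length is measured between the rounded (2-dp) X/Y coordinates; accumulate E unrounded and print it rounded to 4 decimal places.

G0 X-2.50 Y0.50 Z4.80
G1 X21.00 Y0.50 E0.7328
G1 X21.00 Y17.50 E1.2628
G1 X-2.50 Y17.50 E1.9956
G1 X-2.50 Y0.50 E2.5257

At z = 4.8 mm: the cube is not intersected at this z (z outside [0, 4]); the 23.5×17 cube at (-2.5, 0.5) contributes its full rectangle; Merging all regions: only the 23.5×17 cube at (-2.5, 0.5) is present, so the union is just that shape — 1 connected region; the cube at (15, 14.5) does not reach this height (z outside [0, 3]); Subtracting the remaining from the first: none of the subtracted shapes is present at this height, so that combined region is unchanged — 1 connected region. The outline is a single polygon with 4 vertices. Extrusion per mm of travel: 0.25 × 0.3 / (π × 0.875²) = 0.031181. Accumulating E over each segment gives final E = 2.5257.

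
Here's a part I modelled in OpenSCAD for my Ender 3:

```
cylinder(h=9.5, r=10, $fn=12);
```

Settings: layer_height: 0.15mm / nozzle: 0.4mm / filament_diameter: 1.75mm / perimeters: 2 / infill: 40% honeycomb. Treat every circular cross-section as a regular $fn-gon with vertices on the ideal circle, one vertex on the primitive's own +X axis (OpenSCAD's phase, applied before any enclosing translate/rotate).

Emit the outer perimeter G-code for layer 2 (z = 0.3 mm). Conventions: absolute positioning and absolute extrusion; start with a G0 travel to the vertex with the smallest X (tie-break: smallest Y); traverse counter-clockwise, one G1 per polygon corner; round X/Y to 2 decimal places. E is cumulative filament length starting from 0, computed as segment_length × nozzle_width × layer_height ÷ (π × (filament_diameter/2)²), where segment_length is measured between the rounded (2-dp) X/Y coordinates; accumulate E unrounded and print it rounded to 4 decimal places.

G0 X-10.00 Y0.00 Z0.30
G1 X-8.66 Y-5.00 E0.1291
G1 X-5.00 Y-8.66 E0.2582
G1 X0.00 Y-10.00 E0.3874
G1 X5.00 Y-8.66 E0.5165
G1 X8.66 Y-5.00 E0.6456
G1 X10.00 Y0.00 E0.7747
G1 X8.66 Y5.00 E0.9039
G1 X5.00 Y8.66 E1.0330
G1 X0.00 Y10.00 E1.1621
G1 X-5.00 Y8.66 E1.2912
G1 X-8.66 Y5.00 E1.4204
G1 X-10.00 Y0.00 E1.5495

At z = 0.3 mm: the r=10 cylinder gives a regular 12-gon of circumradius 10 (constant along its height). The outline is a single polygon with 12 vertices. Extrusion per mm of travel: 0.4 × 0.15 / (π × 0.875²) = 0.024945. Accumulating E over each segment gives final E = 1.5495.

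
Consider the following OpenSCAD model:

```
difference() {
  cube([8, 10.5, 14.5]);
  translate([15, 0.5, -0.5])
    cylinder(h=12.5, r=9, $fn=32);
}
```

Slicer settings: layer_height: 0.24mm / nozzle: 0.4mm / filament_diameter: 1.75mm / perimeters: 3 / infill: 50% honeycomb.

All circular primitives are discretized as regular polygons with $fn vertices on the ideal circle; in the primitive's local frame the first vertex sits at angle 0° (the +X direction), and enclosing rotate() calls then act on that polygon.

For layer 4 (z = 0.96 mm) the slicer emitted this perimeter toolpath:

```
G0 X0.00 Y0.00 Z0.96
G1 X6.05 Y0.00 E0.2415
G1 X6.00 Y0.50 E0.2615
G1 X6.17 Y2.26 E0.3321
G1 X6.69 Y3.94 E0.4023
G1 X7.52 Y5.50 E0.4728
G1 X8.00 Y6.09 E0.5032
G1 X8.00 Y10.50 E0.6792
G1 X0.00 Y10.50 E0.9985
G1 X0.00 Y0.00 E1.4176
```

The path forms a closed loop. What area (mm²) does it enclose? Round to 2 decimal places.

Apply the shoelace formula to the sequence of (X, Y) vertices; enclosed area = 75.47 mm².

75.47 mm²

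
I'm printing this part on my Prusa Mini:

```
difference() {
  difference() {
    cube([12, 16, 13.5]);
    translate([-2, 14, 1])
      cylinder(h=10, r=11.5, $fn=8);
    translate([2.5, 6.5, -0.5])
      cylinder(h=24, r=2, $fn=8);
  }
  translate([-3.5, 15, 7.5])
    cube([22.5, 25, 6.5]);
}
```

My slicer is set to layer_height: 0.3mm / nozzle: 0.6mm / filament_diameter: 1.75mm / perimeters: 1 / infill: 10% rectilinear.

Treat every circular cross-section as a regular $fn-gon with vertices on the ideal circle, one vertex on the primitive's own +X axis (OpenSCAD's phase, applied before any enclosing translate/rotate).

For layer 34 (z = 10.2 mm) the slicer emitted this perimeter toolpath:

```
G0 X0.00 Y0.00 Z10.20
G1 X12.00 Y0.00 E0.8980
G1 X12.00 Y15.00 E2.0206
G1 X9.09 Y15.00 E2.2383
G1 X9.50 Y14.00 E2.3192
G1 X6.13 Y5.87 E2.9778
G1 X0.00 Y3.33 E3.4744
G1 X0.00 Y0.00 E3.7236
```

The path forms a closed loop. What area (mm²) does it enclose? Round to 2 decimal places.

99.38 mm²

Apply the shoelace formula to the sequence of (X, Y) vertices; enclosed area = 99.38 mm².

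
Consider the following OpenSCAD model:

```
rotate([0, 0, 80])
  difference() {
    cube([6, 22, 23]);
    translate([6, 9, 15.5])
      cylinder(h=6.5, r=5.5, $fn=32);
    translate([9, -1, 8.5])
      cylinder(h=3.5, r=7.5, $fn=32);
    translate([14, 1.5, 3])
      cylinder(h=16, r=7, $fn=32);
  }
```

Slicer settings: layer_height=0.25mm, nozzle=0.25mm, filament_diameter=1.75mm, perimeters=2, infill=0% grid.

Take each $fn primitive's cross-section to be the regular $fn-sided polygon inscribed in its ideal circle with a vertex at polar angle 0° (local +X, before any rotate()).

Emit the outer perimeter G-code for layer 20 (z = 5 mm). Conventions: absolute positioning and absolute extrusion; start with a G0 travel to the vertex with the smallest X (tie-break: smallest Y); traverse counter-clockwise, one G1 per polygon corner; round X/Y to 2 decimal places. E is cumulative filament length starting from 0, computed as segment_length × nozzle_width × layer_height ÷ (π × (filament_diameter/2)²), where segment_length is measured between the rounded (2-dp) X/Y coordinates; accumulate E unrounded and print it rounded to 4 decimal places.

G0 X-21.67 Y3.82 Z5.00
G1 X0.00 Y0.00 E0.5718
G1 X1.04 Y5.91 E0.7277
G1 X-20.62 Y9.73 E1.2992
G1 X-21.67 Y3.82 E1.4552

At z = 5 mm: the cube is present — its section is the full 6×22 rectangle; the cylinder at (6, 9) is absent (z outside [15.5, 22]); the cylinder at (9, -1) is absent (z outside [8.5, 12]); the r=7 cylinder at (14, 1.5) gives a regular 32-gon of circumradius 7 (constant along its height); After the difference (first − rest): starting from the 6×22 cube, the r=7 cylinder at (14, 1.5) misses the remaining region (no effect) — 1 connected region; (whole slice rotated 80° about Z — lengths, areas and connectivity unchanged). The outline is a single polygon with 4 vertices. Extrusion per mm of travel: 0.25 × 0.25 / (π × 0.875²) = 0.025984. Accumulating E over each segment gives final E = 1.4552.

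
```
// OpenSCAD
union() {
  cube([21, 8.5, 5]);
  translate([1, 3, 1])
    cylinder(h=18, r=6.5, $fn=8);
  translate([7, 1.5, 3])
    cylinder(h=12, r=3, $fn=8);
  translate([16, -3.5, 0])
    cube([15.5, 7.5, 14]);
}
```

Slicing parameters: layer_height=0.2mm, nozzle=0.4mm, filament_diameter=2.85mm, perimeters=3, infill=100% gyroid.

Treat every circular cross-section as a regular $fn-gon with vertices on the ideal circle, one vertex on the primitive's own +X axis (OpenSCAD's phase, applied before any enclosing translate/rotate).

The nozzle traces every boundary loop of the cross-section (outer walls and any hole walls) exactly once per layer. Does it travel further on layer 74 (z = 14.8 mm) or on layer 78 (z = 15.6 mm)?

Layer 74 (z = 14.8): the cube does not reach this height (z outside [0, 5]); the r=6.5 cylinder at (1, 3) gives a regular 8-gon of circumradius 6.5 (constant along its height) (perimeter = 2·8·6.500·sin(180°/8) = 39.80 mm); the r=3 cylinder at (7, 1.5) gives a regular 8-gon of circumradius 3 (constant along its height) (perimeter = 2·8·3.000·sin(180°/8) = 18.37 mm); the cube at (16, -3.5) does not reach this height (z outside [0, 14]); Taking the union: the regions partially overlap (shared area 11.40 mm²), so the edge portions inside another operand are dropped and the merged outline is re-measured after clipping — boundary = 44.43 mm. So its perimeter = 44.43 mm. Layer 78 (z = 15.6): the cube is absent (z outside [0, 5]); the r=6.5 cylinder at (1, 3) gives a regular 8-gon of circumradius 6.5 (constant along its height) (perimeter = 2·8·6.500·sin(180°/8) = 39.80 mm); the cylinder at (7, 1.5) is not intersected at this z (z outside [3, 15]); the cube at (16, -3.5) is not intersected at this z (z outside [0, 14]); Merging all regions: only the r=6.5 cylinder at (1, 3) is present, so the union is just that shape — boundary = 39.80 mm. So its perimeter = 39.80 mm. Layer 74 is larger (44.43 vs 39.80 mm).

layer 74 (z = 14.8 mm)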